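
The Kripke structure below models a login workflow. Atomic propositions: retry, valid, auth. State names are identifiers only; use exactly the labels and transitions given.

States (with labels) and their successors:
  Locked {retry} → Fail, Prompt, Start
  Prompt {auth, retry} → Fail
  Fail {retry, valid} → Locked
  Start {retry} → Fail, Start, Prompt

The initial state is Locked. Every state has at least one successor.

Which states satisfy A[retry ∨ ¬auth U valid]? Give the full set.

States satisfying retry ∨ ¬auth: {Locked, Prompt, Fail, Start}.
States satisfying valid: {Fail}.
States satisfying A[retry ∨ ¬auth U valid]: {Prompt, Fail}.

{Prompt, Fail}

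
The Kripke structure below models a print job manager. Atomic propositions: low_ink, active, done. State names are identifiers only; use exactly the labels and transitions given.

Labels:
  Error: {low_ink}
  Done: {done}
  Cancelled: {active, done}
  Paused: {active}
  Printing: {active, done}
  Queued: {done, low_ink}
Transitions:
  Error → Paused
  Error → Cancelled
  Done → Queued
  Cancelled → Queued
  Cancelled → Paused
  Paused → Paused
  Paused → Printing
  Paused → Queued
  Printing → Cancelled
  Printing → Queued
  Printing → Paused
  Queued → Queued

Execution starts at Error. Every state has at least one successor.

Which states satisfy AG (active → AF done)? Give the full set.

States satisfying active → AF done: {Error, Done, Cancelled, Printing, Queued}.
States satisfying AG (active → AF done): {Done, Queued}.

{Done, Queued}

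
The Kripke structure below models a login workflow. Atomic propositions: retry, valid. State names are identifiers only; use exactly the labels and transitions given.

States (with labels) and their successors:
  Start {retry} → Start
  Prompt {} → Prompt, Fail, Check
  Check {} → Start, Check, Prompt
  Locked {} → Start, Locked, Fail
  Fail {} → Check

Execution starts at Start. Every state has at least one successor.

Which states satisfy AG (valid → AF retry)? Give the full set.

States satisfying valid → AF retry: {Start, Prompt, Check, Locked, Fail}.
States satisfying AG (valid → AF retry): {Start, Prompt, Check, Locked, Fail}.

{Start, Prompt, Check, Locked, Fail}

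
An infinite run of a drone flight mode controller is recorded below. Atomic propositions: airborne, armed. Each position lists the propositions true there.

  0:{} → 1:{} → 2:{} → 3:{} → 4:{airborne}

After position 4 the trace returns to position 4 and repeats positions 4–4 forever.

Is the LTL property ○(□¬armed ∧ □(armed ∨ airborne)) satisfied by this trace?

Violated

The position after 0 is 1; □¬armed ∧ □(armed ∨ airborne) is false there.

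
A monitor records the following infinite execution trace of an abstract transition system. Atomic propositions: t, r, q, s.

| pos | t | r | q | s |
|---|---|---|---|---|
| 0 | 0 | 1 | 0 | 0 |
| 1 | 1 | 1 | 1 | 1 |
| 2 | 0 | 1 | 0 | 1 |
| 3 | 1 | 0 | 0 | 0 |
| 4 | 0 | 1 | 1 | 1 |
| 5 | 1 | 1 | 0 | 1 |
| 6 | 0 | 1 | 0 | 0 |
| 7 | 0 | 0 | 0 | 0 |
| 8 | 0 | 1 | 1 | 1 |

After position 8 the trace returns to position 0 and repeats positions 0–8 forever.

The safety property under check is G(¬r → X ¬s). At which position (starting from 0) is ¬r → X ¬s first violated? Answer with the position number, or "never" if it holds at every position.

3

Check ¬r → X ¬s at each position in order: 0 ✓, 1 ✓, 2 ✓.
At position 3 the labels are {t} and the next position 4 has {q, r, s}, so ¬r → X ¬s is false there. This is the first violation.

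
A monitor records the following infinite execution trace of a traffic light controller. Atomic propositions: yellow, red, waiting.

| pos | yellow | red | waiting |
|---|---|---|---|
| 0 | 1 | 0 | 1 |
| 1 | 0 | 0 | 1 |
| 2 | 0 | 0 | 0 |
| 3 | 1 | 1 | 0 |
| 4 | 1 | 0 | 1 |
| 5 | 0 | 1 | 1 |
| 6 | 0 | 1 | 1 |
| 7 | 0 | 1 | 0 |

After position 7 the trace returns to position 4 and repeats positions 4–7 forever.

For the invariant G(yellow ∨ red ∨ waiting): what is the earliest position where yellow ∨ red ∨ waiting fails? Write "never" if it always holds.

2

Check yellow ∨ red ∨ waiting at each position in order: 0 ✓, 1 ✓.
At position 2 the labels are {}, so yellow ∨ red ∨ waiting is false there. This is the first violation.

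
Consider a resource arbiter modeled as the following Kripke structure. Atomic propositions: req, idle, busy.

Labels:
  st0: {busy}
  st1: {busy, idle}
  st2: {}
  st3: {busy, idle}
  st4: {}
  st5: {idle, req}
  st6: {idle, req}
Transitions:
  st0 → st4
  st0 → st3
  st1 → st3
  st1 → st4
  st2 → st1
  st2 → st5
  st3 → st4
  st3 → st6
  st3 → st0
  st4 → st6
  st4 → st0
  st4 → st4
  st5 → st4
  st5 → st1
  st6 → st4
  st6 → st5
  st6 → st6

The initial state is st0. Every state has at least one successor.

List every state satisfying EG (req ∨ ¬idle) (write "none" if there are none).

{st0, st2, st4, st5, st6}

States satisfying req ∨ ¬idle: {st0, st2, st4, st5, st6}.
States satisfying EG (req ∨ ¬idle): {st0, st2, st4, st5, st6}.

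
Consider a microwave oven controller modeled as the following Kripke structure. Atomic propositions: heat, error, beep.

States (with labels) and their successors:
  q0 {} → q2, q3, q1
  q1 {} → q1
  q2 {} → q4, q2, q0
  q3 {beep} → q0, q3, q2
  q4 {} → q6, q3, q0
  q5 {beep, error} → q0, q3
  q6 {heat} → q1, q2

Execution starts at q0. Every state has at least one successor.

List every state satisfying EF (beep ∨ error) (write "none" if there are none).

States satisfying beep ∨ error: {q3, q5}.
States satisfying EF (beep ∨ error): {q0, q2, q3, q4, q5, q6}.

{q0, q2, q3, q4, q5, q6}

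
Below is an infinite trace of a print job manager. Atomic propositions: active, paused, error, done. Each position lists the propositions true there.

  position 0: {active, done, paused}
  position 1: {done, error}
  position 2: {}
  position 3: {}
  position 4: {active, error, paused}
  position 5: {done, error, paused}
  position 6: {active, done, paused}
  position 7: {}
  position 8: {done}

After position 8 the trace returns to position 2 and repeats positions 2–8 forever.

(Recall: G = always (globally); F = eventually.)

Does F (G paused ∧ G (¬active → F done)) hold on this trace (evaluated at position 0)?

No

G paused ∧ G (¬active → F done) is false at every position 0..8, so it never becomes true and F (G paused ∧ G (¬active → F done)) fails.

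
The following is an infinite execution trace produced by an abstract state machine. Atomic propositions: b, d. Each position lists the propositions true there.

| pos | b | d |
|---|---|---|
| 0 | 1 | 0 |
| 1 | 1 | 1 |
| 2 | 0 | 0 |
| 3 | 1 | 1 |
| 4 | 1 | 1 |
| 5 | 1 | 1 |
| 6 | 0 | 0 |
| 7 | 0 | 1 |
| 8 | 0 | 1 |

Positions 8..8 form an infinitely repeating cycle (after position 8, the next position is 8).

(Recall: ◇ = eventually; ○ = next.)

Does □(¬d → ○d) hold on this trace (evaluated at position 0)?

¬d → ○d holds at every position 0..8, and those are all positions ever visited, so □(¬d → ○d) holds.
Positions where ¬d holds: 0, 2, 6.
Check ○d at each: 0→ok, 2→ok, 6→ok.

Holds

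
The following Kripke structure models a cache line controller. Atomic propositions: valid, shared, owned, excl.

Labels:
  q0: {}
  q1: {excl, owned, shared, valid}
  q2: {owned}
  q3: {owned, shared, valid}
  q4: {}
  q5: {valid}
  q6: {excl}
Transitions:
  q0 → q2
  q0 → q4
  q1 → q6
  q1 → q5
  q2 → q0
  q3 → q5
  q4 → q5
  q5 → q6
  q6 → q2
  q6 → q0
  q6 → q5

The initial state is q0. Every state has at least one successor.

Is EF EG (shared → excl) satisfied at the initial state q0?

Holds

States satisfying EG (shared → excl): {q0, q1, q2, q4, q5, q6}.
States satisfying EF EG (shared → excl): {q0, q1, q2, q3, q4, q5, q6}.
Some path from q0 reaches a state where EG (shared → excl) holds.
q0 ∈ Sat(EF EG (shared → excl)).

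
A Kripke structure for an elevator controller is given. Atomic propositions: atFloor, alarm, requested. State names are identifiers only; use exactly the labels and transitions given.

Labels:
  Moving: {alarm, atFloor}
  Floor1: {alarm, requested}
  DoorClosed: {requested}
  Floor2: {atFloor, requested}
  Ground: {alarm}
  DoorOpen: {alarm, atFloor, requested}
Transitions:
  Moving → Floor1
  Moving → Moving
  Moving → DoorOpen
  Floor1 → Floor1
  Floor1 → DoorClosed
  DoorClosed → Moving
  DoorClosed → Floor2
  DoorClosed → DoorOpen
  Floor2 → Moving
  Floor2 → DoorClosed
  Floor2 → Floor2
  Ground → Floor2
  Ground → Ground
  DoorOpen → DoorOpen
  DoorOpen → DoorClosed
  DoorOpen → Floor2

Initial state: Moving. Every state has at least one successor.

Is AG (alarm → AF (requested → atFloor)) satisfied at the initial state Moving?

Does not hold

States satisfying alarm → AF (requested → atFloor): {Moving, DoorClosed, Floor2, Ground, DoorOpen}.
States satisfying AG (alarm → AF (requested → atFloor)): ∅.
Floor1 is reachable from Moving and violates alarm → AF (requested → atFloor), so AG fails at Moving.
Moving ∉ Sat(AG (alarm → AF (requested → atFloor))).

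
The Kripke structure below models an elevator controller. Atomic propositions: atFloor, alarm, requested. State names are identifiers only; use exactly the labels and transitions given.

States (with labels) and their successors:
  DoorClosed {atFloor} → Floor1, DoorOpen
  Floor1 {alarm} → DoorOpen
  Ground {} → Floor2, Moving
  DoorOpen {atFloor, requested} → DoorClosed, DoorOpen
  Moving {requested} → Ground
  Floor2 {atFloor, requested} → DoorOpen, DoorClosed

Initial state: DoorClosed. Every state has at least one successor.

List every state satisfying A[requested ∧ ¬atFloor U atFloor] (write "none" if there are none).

States satisfying requested ∧ ¬atFloor: {Moving}.
States satisfying atFloor: {DoorClosed, DoorOpen, Floor2}.
States satisfying A[requested ∧ ¬atFloor U atFloor]: {DoorClosed, DoorOpen, Floor2}.

{DoorClosed, DoorOpen, Floor2}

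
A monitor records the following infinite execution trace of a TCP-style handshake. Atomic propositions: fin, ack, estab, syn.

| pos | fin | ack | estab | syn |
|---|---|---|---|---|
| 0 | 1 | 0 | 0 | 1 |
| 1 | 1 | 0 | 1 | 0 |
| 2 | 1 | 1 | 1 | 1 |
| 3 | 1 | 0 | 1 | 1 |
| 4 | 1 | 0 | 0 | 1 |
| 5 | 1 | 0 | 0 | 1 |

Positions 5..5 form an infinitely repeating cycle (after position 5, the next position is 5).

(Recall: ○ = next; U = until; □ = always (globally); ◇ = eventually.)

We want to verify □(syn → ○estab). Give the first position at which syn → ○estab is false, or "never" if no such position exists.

3

Check syn → ○estab at each position in order: 0 ✓, 1 ✓, 2 ✓.
At position 3 the labels are {estab, fin, syn} and the next position 4 has {fin, syn}, so syn → ○estab is false there. This is the first violation.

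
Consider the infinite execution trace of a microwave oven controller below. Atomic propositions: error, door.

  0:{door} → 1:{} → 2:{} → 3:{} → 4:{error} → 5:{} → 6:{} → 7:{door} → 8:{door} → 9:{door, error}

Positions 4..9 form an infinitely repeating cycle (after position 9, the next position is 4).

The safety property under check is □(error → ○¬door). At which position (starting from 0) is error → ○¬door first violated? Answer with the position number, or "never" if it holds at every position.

error → ○¬door holds at every position 0..9, and those are all the positions the trace ever visits, so the invariant □(error → ○¬door) is never violated.

never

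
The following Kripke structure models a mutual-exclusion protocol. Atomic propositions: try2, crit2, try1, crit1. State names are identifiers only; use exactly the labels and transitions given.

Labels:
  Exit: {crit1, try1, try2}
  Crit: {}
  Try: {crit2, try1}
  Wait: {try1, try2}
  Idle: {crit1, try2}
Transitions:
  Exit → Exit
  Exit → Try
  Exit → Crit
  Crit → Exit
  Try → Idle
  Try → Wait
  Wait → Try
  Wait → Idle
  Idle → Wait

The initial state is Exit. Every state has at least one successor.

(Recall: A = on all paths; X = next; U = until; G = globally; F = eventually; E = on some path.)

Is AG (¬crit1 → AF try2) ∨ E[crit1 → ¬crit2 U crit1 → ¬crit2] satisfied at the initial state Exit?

Yes

States satisfying ¬crit1 → AF try2: {Exit, Crit, Try, Wait, Idle}.
States satisfying AG (¬crit1 → AF try2): {Exit, Crit, Try, Wait, Idle}.
States satisfying crit1 → ¬crit2: {Exit, Crit, Try, Wait, Idle}.
States satisfying E[crit1 → ¬crit2 U crit1 → ¬crit2]: {Exit, Crit, Try, Wait, Idle}.
States satisfying AG (¬crit1 → AF try2) ∨ E[crit1 → ¬crit2 U crit1 → ¬crit2]: {Exit, Crit, Try, Wait, Idle}.
Exit ∈ Sat(AG (¬crit1 → AF try2) ∨ E[crit1 → ¬crit2 U crit1 → ¬crit2]).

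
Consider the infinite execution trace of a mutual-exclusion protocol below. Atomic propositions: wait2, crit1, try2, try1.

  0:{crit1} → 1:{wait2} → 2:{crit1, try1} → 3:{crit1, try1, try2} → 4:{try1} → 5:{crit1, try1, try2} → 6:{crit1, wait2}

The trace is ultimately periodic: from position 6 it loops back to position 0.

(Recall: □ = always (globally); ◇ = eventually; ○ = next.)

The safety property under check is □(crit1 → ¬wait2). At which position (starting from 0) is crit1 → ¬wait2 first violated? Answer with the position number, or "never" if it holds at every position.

Check crit1 → ¬wait2 at each position in order: 0 ✓, 1 ✓, 2 ✓, 3 ✓, 4 ✓, 5 ✓.
At position 6 the labels are {crit1, wait2}, so crit1 → ¬wait2 is false there. This is the first violation.

6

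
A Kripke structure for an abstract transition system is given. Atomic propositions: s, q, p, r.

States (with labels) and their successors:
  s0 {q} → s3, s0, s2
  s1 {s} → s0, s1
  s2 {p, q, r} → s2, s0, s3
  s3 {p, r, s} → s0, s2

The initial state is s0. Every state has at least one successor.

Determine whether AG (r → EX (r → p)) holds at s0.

States satisfying r → EX (r → p): {s0, s1, s2, s3}.
States satisfying AG (r → EX (r → p)): {s0, s1, s2, s3}.
Every state reachable from s0 satisfies r → EX (r → p).
s0 ∈ Sat(AG (r → EX (r → p))).

Yes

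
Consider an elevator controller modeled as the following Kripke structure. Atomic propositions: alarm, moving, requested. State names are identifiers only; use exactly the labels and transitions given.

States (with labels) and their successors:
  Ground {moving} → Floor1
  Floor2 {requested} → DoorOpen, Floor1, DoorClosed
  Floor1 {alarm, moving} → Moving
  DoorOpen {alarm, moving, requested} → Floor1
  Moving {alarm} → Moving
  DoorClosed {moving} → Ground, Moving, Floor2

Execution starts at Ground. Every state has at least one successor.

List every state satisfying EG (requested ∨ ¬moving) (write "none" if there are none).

{Moving}

States satisfying requested ∨ ¬moving: {Floor2, DoorOpen, Moving}.
States satisfying EG (requested ∨ ¬moving): {Moving}.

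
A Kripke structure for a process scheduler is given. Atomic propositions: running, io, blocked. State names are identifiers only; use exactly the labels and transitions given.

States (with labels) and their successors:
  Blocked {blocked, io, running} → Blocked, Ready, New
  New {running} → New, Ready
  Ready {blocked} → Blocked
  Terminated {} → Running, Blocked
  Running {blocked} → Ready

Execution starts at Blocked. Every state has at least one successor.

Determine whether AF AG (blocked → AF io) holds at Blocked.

Holds

States satisfying AG (blocked → AF io): {Blocked, New, Ready, Terminated, Running}.
States satisfying AF AG (blocked → AF io): {Blocked, New, Ready, Terminated, Running}.
Blocked ∈ Sat(AF AG (blocked → AF io)).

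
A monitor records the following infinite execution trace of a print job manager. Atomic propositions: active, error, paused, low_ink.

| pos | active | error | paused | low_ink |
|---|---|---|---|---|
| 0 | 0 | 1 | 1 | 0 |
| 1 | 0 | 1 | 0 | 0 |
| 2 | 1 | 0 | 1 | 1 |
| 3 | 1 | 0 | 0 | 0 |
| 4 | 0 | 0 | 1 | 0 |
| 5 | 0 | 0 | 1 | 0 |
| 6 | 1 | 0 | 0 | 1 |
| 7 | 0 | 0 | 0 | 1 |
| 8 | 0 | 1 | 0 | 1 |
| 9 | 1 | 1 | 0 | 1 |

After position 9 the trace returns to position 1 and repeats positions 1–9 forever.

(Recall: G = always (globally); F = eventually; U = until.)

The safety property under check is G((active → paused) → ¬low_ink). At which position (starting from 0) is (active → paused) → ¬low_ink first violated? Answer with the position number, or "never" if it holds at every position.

Check (active → paused) → ¬low_ink at each position in order: 0 ✓, 1 ✓.
At position 2 the labels are {active, low_ink, paused}, so (active → paused) → ¬low_ink is false there. This is the first violation.

2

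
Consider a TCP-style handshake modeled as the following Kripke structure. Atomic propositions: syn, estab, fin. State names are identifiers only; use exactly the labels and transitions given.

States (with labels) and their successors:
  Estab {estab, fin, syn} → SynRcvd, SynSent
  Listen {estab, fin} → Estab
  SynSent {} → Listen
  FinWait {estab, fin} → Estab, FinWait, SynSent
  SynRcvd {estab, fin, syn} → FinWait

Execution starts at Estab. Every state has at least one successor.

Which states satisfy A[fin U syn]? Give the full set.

States satisfying fin: {Estab, Listen, FinWait, SynRcvd}.
States satisfying syn: {Estab, SynRcvd}.
States satisfying A[fin U syn]: {Estab, Listen, SynRcvd}.

{Estab, Listen, SynRcvd}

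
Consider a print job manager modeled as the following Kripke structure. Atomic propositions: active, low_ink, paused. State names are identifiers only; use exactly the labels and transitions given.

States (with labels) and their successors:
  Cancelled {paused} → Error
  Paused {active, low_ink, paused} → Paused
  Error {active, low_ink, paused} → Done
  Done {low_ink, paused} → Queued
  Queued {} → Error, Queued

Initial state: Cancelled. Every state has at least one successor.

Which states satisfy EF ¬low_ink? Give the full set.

States satisfying ¬low_ink: {Cancelled, Queued}.
States satisfying EF ¬low_ink: {Cancelled, Error, Done, Queued}.

{Cancelled, Error, Done, Queued}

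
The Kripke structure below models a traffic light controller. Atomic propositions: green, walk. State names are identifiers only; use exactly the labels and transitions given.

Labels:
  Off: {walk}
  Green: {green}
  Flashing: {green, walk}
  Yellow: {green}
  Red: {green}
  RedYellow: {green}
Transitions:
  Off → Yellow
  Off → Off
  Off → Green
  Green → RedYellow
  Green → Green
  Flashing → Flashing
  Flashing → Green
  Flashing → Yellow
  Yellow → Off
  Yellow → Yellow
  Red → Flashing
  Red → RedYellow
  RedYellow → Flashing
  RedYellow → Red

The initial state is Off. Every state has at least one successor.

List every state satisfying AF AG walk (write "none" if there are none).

none

States satisfying AG walk: ∅.
States satisfying AF AG walk: ∅.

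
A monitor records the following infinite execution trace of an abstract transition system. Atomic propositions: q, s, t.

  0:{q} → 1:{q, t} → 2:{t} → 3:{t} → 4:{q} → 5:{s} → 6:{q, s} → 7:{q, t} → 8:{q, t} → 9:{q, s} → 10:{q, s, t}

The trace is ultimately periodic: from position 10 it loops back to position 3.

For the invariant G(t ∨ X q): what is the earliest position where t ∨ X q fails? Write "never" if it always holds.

4

Check t ∨ X q at each position in order: 0 ✓, 1 ✓, 2 ✓, 3 ✓.
At position 4 the labels are {q} and the next position 5 has {s}, so t ∨ X q is false there. This is the first violation.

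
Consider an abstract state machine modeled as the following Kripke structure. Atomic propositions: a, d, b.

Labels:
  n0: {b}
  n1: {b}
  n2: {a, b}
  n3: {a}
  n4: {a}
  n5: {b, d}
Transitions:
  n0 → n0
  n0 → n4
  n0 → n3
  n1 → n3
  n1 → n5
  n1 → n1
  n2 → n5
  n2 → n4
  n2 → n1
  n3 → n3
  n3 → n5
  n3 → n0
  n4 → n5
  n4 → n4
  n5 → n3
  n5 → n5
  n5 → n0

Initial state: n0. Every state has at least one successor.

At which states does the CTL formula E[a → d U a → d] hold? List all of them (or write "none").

{n0, n1, n5}

States satisfying a → d: {n0, n1, n5}.
States satisfying E[a → d U a → d]: {n0, n1, n5}.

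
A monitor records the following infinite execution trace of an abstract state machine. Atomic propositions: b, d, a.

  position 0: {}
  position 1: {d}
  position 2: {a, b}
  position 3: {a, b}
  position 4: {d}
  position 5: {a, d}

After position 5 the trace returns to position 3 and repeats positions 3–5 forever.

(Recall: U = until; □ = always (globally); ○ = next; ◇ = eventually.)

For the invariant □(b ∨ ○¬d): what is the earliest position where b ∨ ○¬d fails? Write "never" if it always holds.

0

At position 0 the labels are {} and the next position 1 has {d}, so b ∨ ○¬d is false there. This is the first violation.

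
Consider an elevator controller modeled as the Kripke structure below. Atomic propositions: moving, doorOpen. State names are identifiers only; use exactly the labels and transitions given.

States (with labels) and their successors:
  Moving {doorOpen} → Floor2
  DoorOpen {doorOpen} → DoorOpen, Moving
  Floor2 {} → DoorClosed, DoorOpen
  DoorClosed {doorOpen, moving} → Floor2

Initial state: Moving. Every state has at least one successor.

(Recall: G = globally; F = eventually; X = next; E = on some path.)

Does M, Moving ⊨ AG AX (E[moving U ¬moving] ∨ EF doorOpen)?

States satisfying AX (E[moving U ¬moving] ∨ EF doorOpen): {Moving, DoorOpen, Floor2, DoorClosed}.
States satisfying AG AX (E[moving U ¬moving] ∨ EF doorOpen): {Moving, DoorOpen, Floor2, DoorClosed}.
Every state reachable from Moving satisfies AX (E[moving U ¬moving] ∨ EF doorOpen).
Moving ∈ Sat(AG AX (E[moving U ¬moving] ∨ EF doorOpen)).

Holds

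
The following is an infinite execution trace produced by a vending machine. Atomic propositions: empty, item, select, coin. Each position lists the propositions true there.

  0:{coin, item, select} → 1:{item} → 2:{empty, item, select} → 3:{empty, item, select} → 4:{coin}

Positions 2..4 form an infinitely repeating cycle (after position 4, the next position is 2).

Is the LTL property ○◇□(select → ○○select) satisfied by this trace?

The position after 0 is 1; ◇□(select → ○○select) is false there.

Does not hold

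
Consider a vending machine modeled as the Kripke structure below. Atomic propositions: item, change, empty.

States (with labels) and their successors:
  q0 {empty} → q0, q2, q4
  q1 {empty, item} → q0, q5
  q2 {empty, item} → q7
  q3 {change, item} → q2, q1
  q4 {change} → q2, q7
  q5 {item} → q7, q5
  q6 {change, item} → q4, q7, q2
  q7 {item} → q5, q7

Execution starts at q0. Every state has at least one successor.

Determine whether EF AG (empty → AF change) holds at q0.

Holds

States satisfying AG (empty → AF change): {q5, q7}.
States satisfying EF AG (empty → AF change): {q0, q1, q2, q3, q4, q5, q6, q7}.
Some path from q0 reaches a state where AG (empty → AF change) holds.
q0 ∈ Sat(EF AG (empty → AF change)).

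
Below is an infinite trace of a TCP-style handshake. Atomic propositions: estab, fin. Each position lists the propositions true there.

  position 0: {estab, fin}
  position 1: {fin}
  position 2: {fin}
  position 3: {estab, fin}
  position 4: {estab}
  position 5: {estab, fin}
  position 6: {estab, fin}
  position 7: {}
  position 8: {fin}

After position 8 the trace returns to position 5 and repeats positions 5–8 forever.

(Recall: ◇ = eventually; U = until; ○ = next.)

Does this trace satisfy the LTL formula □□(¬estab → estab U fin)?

□(¬estab → estab U fin) must hold at every position from 0 onward. It fails at position 0, so □□(¬estab → estab U fin) is false.

Does not hold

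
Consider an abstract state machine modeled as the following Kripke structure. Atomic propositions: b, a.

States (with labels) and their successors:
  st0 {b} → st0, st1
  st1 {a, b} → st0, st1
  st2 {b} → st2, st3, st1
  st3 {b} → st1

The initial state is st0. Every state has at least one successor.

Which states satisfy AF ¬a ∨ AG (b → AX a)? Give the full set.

{st0, st2, st3}

States satisfying ¬a: {st0, st2, st3}.
States satisfying AF ¬a: {st0, st2, st3}.
States satisfying b → AX a: {st3}.
States satisfying AG (b → AX a): ∅.
States satisfying AF ¬a ∨ AG (b → AX a): {st0, st2, st3}.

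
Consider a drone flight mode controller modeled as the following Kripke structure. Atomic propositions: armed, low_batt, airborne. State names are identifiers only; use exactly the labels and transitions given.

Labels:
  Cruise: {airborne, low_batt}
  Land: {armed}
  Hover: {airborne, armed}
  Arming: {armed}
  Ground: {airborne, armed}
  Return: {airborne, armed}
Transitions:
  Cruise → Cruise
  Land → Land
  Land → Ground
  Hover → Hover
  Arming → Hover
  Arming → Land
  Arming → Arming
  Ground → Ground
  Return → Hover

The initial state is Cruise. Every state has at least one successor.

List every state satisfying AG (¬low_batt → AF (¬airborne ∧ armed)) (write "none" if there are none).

{Cruise}

States satisfying ¬low_batt → AF (¬airborne ∧ armed): {Cruise, Land, Arming}.
States satisfying AG (¬low_batt → AF (¬airborne ∧ armed)): {Cruise}.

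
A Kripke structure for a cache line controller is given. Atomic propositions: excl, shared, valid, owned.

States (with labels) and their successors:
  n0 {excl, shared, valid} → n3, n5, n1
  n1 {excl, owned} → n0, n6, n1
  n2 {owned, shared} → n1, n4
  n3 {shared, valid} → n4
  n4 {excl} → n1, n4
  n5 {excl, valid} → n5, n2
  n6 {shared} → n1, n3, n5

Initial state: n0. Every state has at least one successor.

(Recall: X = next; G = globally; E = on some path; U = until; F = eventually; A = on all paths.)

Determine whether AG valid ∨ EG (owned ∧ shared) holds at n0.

Violated

States satisfying valid: {n0, n3, n5}.
States satisfying AG valid: ∅.
States satisfying owned ∧ shared: {n2}.
States satisfying EG (owned ∧ shared): ∅.
States satisfying AG valid ∨ EG (owned ∧ shared): ∅.
n0 ∉ Sat(AG valid ∨ EG (owned ∧ shared)).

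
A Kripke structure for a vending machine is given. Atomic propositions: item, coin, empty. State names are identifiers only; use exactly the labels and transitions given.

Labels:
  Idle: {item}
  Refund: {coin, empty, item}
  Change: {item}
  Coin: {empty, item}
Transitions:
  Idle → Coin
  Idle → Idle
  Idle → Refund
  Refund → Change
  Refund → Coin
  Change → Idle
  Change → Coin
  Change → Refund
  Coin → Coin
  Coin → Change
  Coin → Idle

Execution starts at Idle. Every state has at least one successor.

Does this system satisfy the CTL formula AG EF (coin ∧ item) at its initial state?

Holds

States satisfying EF (coin ∧ item): {Idle, Refund, Change, Coin}.
States satisfying AG EF (coin ∧ item): {Idle, Refund, Change, Coin}.
Every state reachable from Idle satisfies EF (coin ∧ item).
Idle ∈ Sat(AG EF (coin ∧ item)).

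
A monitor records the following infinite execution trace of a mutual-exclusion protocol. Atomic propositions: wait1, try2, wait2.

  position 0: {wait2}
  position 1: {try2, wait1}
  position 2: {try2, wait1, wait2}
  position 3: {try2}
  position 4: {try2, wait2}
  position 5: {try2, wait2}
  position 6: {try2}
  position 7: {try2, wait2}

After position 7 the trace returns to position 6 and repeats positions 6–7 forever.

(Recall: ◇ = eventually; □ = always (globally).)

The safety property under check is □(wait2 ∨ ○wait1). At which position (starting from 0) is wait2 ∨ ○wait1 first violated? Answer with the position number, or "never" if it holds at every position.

Check wait2 ∨ ○wait1 at each position in order: 0 ✓, 1 ✓, 2 ✓.
At position 3 the labels are {try2} and the next position 4 has {try2, wait2}, so wait2 ∨ ○wait1 is false there. This is the first violation.

3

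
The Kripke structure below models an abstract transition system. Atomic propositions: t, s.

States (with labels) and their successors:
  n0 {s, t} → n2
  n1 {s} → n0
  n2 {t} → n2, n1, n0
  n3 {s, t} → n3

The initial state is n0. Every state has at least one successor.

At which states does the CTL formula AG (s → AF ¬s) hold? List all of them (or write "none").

States satisfying s → AF ¬s: {n0, n1, n2}.
States satisfying AG (s → AF ¬s): {n0, n1, n2}.

{n0, n1, n2}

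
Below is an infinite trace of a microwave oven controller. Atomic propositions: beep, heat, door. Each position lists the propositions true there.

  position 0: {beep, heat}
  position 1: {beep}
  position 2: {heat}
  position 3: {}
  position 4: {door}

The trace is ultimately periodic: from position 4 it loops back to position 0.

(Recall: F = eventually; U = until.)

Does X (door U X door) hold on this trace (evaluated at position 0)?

Violated

The position after 0 is 1; door U X door is false there.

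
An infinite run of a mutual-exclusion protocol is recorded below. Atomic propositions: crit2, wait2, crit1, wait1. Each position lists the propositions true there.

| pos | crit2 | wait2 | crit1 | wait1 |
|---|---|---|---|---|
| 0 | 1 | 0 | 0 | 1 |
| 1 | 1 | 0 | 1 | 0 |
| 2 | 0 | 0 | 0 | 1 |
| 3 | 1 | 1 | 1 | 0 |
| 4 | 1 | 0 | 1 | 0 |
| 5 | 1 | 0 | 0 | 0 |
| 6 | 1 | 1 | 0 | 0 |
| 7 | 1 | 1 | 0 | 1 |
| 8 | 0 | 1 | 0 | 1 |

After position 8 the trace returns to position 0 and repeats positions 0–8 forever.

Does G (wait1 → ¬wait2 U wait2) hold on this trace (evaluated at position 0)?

Yes

wait1 → ¬wait2 U wait2 holds at every position 0..8, and those are all positions ever visited, so G (wait1 → ¬wait2 U wait2) holds.
Positions where wait1 holds: 0, 2, 7, 8.
Check ¬wait2 U wait2 at each: 0→ok, 2→ok, 7→ok, 8→ok.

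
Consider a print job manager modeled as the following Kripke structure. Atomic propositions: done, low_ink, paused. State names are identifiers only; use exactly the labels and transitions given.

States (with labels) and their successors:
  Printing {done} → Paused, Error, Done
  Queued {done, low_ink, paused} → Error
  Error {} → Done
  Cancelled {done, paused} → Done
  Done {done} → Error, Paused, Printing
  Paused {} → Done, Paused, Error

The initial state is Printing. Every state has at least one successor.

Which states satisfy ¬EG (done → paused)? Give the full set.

States satisfying done → paused: {Queued, Error, Cancelled, Paused}.
States satisfying EG (done → paused): {Paused}.
States satisfying ¬EG (done → paused): {Printing, Queued, Error, Cancelled, Done}.

{Printing, Queued, Error, Cancelled, Done}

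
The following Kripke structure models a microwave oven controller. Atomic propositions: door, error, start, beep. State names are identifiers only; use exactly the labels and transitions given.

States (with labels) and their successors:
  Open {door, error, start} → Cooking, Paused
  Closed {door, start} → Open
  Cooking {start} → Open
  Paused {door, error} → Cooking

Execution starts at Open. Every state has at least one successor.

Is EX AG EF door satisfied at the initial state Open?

States satisfying AG EF door: {Open, Closed, Cooking, Paused}.
States satisfying EX AG EF door: {Open, Closed, Cooking, Paused}.
Open ∈ Sat(EX AG EF door).

Holds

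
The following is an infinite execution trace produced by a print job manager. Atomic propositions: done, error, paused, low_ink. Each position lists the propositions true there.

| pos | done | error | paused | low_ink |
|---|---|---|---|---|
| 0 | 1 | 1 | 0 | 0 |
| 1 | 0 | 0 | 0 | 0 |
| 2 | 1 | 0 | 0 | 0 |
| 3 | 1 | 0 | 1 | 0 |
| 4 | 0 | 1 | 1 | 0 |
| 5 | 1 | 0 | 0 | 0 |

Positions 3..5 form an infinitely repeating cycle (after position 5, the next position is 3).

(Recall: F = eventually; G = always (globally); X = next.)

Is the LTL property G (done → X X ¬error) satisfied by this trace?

done → X X ¬error must hold at every position from 0 onward. It fails at position 2, so G (done → X X ¬error) is false.
Positions where done holds: 0, 2, 3, 5.
Check X X ¬error at each: 0→ok, 2→fails, 3→ok, 5→fails.

Does not hold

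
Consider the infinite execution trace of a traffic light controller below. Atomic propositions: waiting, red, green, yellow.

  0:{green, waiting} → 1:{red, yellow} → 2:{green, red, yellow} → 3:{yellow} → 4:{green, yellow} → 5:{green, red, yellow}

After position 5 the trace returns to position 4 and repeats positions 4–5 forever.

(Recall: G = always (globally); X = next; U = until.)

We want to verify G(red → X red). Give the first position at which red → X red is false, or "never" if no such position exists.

Check red → X red at each position in order: 0 ✓, 1 ✓.
At position 2 the labels are {green, red, yellow} and the next position 3 has {yellow}, so red → X red is false there. This is the first violation.

2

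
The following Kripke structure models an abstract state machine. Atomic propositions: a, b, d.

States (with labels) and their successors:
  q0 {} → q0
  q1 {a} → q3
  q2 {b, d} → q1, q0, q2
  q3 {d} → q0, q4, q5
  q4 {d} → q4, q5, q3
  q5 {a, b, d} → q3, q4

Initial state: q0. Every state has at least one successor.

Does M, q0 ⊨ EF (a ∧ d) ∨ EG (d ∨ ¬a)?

States satisfying a ∧ d: {q5}.
States satisfying EF (a ∧ d): {q1, q2, q3, q4, q5}.
States satisfying d ∨ ¬a: {q0, q2, q3, q4, q5}.
States satisfying EG (d ∨ ¬a): {q0, q2, q3, q4, q5}.
States satisfying EF (a ∧ d) ∨ EG (d ∨ ¬a): {q0, q1, q2, q3, q4, q5}.
q0 ∈ Sat(EF (a ∧ d) ∨ EG (d ∨ ¬a)).

Satisfied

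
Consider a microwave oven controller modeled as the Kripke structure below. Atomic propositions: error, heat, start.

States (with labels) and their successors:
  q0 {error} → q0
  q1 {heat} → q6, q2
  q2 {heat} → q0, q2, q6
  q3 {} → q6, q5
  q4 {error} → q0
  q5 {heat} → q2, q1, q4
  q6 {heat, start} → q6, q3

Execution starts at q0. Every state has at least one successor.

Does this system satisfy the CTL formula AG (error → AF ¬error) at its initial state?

States satisfying error → AF ¬error: {q1, q2, q3, q5, q6}.
States satisfying AG (error → AF ¬error): ∅.
q0 is reachable from q0 and violates error → AF ¬error, so AG fails at q0.
q0 ∉ Sat(AG (error → AF ¬error)).

Violated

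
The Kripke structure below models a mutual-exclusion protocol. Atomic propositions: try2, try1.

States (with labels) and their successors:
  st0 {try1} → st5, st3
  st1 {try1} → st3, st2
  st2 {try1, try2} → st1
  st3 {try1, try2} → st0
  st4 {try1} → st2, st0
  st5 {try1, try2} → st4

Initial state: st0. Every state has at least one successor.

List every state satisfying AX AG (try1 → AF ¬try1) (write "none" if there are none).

States satisfying AG (try1 → AF ¬try1): ∅.
States satisfying AX AG (try1 → AF ¬try1): ∅.

none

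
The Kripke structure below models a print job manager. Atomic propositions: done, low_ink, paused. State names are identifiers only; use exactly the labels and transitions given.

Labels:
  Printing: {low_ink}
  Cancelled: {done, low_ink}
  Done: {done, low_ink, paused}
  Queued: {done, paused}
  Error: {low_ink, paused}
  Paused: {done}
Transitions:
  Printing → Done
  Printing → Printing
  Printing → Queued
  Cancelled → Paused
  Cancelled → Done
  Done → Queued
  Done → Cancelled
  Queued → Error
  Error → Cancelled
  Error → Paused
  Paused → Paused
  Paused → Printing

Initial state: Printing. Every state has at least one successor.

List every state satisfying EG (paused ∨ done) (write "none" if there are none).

States satisfying paused ∨ done: {Cancelled, Done, Queued, Error, Paused}.
States satisfying EG (paused ∨ done): {Cancelled, Done, Queued, Error, Paused}.

{Cancelled, Done, Queued, Error, Paused}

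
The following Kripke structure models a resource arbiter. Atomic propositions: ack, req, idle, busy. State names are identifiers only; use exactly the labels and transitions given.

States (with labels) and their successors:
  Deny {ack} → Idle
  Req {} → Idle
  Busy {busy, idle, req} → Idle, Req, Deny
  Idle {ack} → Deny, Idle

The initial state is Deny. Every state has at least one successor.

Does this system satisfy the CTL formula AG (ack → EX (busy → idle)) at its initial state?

Yes

States satisfying ack → EX (busy → idle): {Deny, Req, Busy, Idle}.
States satisfying AG (ack → EX (busy → idle)): {Deny, Req, Busy, Idle}.
Every state reachable from Deny satisfies ack → EX (busy → idle).
Deny ∈ Sat(AG (ack → EX (busy → idle))).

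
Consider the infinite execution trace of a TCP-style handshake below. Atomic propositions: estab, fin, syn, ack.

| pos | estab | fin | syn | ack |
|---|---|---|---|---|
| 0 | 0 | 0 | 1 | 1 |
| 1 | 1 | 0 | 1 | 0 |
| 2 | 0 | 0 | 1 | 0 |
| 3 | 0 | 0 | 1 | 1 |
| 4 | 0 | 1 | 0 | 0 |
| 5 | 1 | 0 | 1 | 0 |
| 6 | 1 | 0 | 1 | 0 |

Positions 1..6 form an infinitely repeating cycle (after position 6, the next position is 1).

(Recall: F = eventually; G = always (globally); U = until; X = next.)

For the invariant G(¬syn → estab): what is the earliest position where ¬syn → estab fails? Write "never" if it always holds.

4

Check ¬syn → estab at each position in order: 0 ✓, 1 ✓, 2 ✓, 3 ✓.
At position 4 the labels are {fin}, so ¬syn → estab is false there. This is the first violation.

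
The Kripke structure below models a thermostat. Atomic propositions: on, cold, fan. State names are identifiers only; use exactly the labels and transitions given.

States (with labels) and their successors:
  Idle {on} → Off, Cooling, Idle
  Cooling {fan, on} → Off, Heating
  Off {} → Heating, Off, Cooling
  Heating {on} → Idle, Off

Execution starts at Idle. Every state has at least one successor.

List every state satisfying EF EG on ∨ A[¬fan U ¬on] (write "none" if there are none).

{Idle, Cooling, Off, Heating}

States satisfying EG on: {Idle, Cooling, Heating}.
States satisfying EF EG on: {Idle, Cooling, Off, Heating}.
States satisfying ¬fan: {Idle, Off, Heating}.
States satisfying ¬on: {Off}.
States satisfying A[¬fan U ¬on]: {Off}.
States satisfying EF EG on ∨ A[¬fan U ¬on]: {Idle, Cooling, Off, Heating}.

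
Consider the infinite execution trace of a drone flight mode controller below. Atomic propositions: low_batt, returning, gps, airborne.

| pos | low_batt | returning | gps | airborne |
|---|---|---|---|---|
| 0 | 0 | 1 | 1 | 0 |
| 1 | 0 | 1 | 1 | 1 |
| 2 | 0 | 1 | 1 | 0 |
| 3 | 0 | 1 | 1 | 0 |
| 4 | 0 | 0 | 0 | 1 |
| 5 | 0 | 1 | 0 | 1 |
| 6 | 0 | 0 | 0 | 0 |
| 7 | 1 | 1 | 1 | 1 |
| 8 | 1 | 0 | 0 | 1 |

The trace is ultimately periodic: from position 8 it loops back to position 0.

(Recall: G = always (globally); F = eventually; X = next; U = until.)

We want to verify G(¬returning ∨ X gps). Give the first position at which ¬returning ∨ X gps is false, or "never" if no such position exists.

3

Check ¬returning ∨ X gps at each position in order: 0 ✓, 1 ✓, 2 ✓.
At position 3 the labels are {gps, returning} and the next position 4 has {airborne}, so ¬returning ∨ X gps is false there. This is the first violation.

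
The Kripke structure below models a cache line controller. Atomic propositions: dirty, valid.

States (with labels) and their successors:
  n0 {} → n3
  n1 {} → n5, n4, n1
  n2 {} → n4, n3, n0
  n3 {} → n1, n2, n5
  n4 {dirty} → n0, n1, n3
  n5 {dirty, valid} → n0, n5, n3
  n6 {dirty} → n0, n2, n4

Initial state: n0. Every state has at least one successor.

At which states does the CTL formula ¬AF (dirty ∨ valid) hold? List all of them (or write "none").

{n0, n1, n2, n3}

States satisfying dirty ∨ valid: {n4, n5, n6}.
States satisfying AF (dirty ∨ valid): {n4, n5, n6}.
States satisfying ¬AF (dirty ∨ valid): {n0, n1, n2, n3}.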